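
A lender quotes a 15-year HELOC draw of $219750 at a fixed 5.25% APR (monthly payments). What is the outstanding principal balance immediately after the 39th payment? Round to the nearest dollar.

$185,594

With monthly rate i = 5.25%/12 = 0.0043750, the balance after k of n payments is P · [(1+i)^n − (1+i)^k] / [(1+i)^n − 1].
(1+0.0043750)^180 = 2.19412285 and (1+0.0043750)^39 = 1.18560459, so the balance is 219,750 × (2.19412285 − 1.18560459) / (2.19412285 − 1) = $185,593.88.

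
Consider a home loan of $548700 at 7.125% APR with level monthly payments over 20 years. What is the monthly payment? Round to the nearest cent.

Monthly rate = 7.125%/12 = 0.0059375; payment = 548,700 × 0.0059375 / (1 − (1+0.0059375)^−240) = $4,295.33.

$4,295.33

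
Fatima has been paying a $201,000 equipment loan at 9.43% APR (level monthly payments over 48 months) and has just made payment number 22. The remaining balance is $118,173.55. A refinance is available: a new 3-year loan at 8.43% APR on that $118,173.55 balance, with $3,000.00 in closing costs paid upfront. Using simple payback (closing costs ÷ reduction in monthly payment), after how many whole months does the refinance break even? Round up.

3 months

Current payment = 201,000 × 9.43%/12 / (1 − (1+0.0078583)^−48) = $5,043.03.
Refinanced payment = 118,173.55 × 0.0070250 / (1 − (1+0.0070250)^−36) = $3,726.62.
Monthly savings = $5,043.03 − $3,726.62 = $1,316.41.
Break-even = $3,000.00 / $1,316.41 = 2.28 → 3 months.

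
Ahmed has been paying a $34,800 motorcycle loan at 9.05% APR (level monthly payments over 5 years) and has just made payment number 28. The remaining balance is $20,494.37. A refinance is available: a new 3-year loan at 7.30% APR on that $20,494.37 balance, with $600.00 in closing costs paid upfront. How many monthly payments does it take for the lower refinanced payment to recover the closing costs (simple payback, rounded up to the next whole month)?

7 months

Current payment = 34,800 × 9.05%/12 / (1 − (1+0.0075417)^−60) = $723.24.
Refinanced payment = 20,494.37 × 0.0060833 / (1 − (1+0.0060833)^−36) = $635.62.
Monthly savings = $723.24 − $635.62 = $87.62.
Break-even = $600.00 / $87.62 = 6.85 → 7 months.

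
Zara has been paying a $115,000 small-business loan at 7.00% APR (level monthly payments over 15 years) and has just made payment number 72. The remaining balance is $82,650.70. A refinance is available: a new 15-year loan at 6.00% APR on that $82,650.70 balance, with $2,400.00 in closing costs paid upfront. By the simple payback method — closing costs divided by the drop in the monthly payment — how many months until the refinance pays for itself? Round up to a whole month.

Current payment = 115,000 × 7%/12 / (1 − (1+0.0058333)^−180) = $1,033.65.
Refinanced payment = 82,650.70 × 0.0050000 / (1 − (1+0.0050000)^−180) = $697.45.
Monthly savings = $1,033.65 − $697.45 = $336.20.
Break-even = $2,400.00 / $336.20 = 7.14 → 8 months.

8 months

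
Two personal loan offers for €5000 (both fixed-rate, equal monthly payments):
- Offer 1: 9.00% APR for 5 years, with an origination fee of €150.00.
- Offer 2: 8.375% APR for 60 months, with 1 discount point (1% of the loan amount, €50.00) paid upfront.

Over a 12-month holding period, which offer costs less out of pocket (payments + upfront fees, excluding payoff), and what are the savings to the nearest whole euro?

Offer 2 by €118

Offer 1: at 9.00% the monthly rate is 0.0075000, so the payment is 5,000 × 0.0075000 / (1 − 1.0075000^−60) = €103.79.
Offer 2: monthly rate = 8.375%/12 = 0.0069792; payment = 5,000 × 0.0069792 / (1 − (1+0.0069792)^−60) = €102.28.
Over 12 months: Offer 1 costs 12 × €103.79 + €150.00 = €1,395.48; Offer 2 costs 12 × €102.28 + €50.00 = €1,277.36.
Offer 2 is cheaper by €1,395.48 − €1,277.36 = €118.12.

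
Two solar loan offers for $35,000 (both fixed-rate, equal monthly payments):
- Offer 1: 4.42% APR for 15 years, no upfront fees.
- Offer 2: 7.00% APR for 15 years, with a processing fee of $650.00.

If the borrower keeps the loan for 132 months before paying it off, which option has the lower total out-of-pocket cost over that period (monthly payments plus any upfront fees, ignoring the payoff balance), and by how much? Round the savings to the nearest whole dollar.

Offer 1: at 4.42% the monthly rate is 0.0036833, so the payment is 35,000 × 0.0036833 / (1 − 1.0036833^−180) = $266.32.
Offer 2: monthly rate = 7%/12 = 0.0058333; payment = 35,000 × 0.0058333 / (1 − (1+0.0058333)^−180) = $314.59.
Over 132 months: Offer 1 costs 132 × $266.32 = $35,154.24; Offer 2 costs 132 × $314.59 + $650.00 = $42,175.88.
Offer 1 is cheaper by $42,175.88 − $35,154.24 = $7,021.64.

Offer 1 by $7,022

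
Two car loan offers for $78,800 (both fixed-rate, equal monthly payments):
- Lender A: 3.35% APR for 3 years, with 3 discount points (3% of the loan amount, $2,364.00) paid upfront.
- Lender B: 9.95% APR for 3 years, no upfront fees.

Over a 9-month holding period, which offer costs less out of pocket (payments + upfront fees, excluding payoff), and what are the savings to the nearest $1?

Lender B by $231

Lender A: at 3.35% the monthly rate is 0.0027917, so the payment is 78,800 × 0.0027917 / (1 − 1.0027917^−36) = $2,303.77.
Lender B: at 9.95% the monthly rate is 0.0082917, so the payment is 78,800 × 0.0082917 / (1 − 1.0082917^−36) = $2,540.80.
Over 9 months: Lender A costs 9 × $2,303.77 + $2,364.00 = $23,097.93; Lender B costs 9 × $2,540.80 = $22,867.20.
Lender B is cheaper by $23,097.93 − $22,867.20 = $230.73.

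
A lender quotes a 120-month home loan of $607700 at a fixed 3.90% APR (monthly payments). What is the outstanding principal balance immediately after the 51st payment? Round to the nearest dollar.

With monthly rate i = 3.9%/12 = 0.0032500, the balance after k of n payments is P · [(1+i)^n − (1+i)^k] / [(1+i)^n − 1].
(1+0.0032500)^120 = 1.47604708 and (1+0.0032500)^51 = 1.17996082, so the balance is 607,700 × (1.47604708 − 1.17996082) / (1.47604708 − 1) = $377,970.21.

$377,970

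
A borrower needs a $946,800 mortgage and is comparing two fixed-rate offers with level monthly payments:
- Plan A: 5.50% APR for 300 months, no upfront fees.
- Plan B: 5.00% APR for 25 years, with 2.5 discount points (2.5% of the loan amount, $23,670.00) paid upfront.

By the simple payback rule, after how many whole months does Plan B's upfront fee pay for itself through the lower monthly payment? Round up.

85 months

Plan A: at 5.50% the monthly rate is 0.0045833, so the payment is 946,800 × 0.0045833 / (1 − 1.0045833^−300) = $5,814.18.
Plan B: monthly rate = 5%/12 = 0.0041667; payment = 946,800 × 0.0041667 / (1 − (1+0.0041667)^−300) = $5,534.90.
Monthly savings = $5,814.18 − $5,534.90 = $279.28.
Break-even = $23,670.00 / $279.28 = 84.75 → 85 months.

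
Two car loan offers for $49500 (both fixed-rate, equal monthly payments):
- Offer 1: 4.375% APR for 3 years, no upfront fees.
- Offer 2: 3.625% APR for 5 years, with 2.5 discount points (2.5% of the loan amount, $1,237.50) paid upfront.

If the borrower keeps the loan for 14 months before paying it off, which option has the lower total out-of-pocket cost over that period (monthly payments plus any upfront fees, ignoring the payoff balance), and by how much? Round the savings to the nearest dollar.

Offer 1: at 4.375% the monthly rate is 0.0036458, so the payment is 49,500 × 0.0036458 / (1 − 1.0036458^−36) = $1,469.71.
Offer 2: monthly rate = 3.625%/12 = 0.0030208; payment = 49,500 × 0.0030208 / (1 − (1+0.0030208)^−60) = $903.27.
Over 14 months: Offer 1 costs 14 × $1,469.71 = $20,575.94; Offer 2 costs 14 × $903.27 + $1,237.50 = $13,883.28.
Offer 2 is cheaper by $20,575.94 − $13,883.28 = $6,692.66.

Offer 2 by $6,693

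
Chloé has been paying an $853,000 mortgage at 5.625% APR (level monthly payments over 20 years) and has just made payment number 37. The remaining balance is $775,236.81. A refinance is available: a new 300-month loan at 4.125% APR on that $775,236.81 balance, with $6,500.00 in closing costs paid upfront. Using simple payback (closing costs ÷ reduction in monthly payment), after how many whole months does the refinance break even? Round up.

Current payment = 853,000 × 5.625%/12 / (1 − (1+0.0046875)^−240) = $5,928.06.
Refinanced payment = 775,236.81 × 0.0034375 / (1 − (1+0.0034375)^−300) = $4,145.68.
Monthly savings = $5,928.06 − $4,145.68 = $1,782.38.
Break-even = $6,500.00 / $1,782.38 = 3.65 → 4 months.

4 months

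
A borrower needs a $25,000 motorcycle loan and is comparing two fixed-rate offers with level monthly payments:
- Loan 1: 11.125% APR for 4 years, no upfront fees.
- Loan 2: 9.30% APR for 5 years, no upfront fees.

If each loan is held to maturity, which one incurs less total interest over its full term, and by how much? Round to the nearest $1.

Loan 1 by $269

Loan 1: at 11.125% the monthly rate is 0.0092708, so the payment is 25,000 × 0.0092708 / (1 − 1.0092708^−48) = $647.66.
Total interest on Loan 1 = 48 × $647.66 − $25,000 = $6,087.68.
Loan 2: at 9.30% the monthly rate is 0.0077500, so the payment is 25,000 × 0.0077500 / (1 − 1.0077500^−60) = $522.61.
Total interest on Loan 2 = 60 × $522.61 − $25,000 = $6,356.60.
Loan 1 is lower by $268.92.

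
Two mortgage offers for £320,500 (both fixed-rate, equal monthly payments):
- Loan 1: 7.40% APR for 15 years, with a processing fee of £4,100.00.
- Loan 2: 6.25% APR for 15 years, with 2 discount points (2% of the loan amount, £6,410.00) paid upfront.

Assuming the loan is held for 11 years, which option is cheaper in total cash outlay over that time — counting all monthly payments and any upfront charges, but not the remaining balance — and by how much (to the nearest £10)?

Loan 1: at 7.40% the monthly rate is 0.0061667, so the payment is 320,500 × 0.0061667 / (1 − 1.0061667^−180) = £2,952.89.
Loan 2: monthly rate = 6.25%/12 = 0.0052083; payment = 320,500 × 0.0052083 / (1 − (1+0.0052083)^−180) = £2,748.04.
Over 132 months: Loan 1 costs 132 × £2,952.89 + £4,100.00 = £393,881.48; Loan 2 costs 132 × £2,748.04 + £6,410.00 = £369,151.28.
Loan 2 is cheaper by £393,881.48 − £369,151.28 = £24,730.20.

Loan 2 by £24,730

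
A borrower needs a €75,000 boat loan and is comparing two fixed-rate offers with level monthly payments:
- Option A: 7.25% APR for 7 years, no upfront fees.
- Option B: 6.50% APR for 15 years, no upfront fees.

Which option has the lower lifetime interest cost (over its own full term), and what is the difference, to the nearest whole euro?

Option A: monthly rate = 7.25%/12 = 0.0060417; payment = 75,000 × 0.0060417 / (1 − (1+0.0060417)^−84) = €1,141.14.
Total interest on Option A = 84 × €1,141.14 − €75,000 = €20,855.76.
Option B: at 6.50% the monthly rate is 0.0054167, so the payment is 75,000 × 0.0054167 / (1 − 1.0054167^−180) = €653.33.
Total interest on Option B = 180 × €653.33 − €75,000 = €42,599.40.
Option A is lower by €21,743.64.

Option A by €21,744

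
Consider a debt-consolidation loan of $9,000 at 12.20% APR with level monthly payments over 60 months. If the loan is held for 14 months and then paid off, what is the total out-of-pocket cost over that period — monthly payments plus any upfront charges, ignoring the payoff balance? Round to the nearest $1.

Monthly rate = 12.2%/12 = 0.0101667; payment = 9,000 × 0.0101667 / (1 − (1+0.0101667)^−60) = $201.11.
Total outlay = 14 × $201.11 = $2,815.54.

$2,816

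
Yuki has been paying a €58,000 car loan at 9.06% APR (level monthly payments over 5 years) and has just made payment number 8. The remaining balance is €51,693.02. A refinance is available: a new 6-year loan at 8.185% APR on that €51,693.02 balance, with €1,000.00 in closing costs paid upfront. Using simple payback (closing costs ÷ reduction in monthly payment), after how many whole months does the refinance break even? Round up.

Current payment = 58,000 × 9.06%/12 / (1 − (1+0.0075500)^−60) = €1,205.67.
Refinanced payment = 51,693.02 × 0.0068208 / (1 − (1+0.0068208)^−72) = €911.02.
Monthly savings = €1,205.67 − €911.02 = €294.65.
Break-even = €1,000.00 / €294.65 = 3.39 → 4 months.

4 months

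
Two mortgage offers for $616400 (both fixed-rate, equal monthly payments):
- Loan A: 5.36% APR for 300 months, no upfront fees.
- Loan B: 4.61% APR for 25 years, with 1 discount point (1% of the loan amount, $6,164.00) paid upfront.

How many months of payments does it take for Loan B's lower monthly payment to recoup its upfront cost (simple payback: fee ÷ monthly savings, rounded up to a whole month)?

23 months

Loan A: at 5.36% the monthly rate is 0.0044667, so the payment is 616,400 × 0.0044667 / (1 − 1.0044667^−300) = $3,733.87.
Loan B: monthly rate = 4.61%/12 = 0.0038417; payment = 616,400 × 0.0038417 / (1 − (1+0.0038417)^−300) = $3,464.75.
Monthly savings = $3,733.87 − $3,464.75 = $269.12.
Break-even = $6,164.00 / $269.12 = 22.90 → 23 months.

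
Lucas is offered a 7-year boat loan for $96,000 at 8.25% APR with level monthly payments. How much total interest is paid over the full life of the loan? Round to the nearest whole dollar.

Monthly rate = 8.25%/12 = 0.0068750; payment = 96,000 × 0.0068750 / (1 − (1+0.0068750)^−84) = $1,508.26.
Total paid = 84 × $1,508.26 = $126,693.84; interest = $126,693.84 − $96,000 = $30,693.84.

$30,694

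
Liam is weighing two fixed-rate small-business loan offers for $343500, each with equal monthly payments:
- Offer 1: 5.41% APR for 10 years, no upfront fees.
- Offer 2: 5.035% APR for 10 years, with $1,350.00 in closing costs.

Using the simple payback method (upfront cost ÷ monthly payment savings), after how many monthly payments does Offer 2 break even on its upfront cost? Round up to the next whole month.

22 months

Offer 1: monthly rate = 5.41%/12 = 0.0045083; payment = 343,500 × 0.0045083 / (1 − (1+0.0045083)^−120) = $3,712.58.
Offer 2: monthly rate = 5.035%/12 = 0.0041958; payment = 343,500 × 0.0041958 / (1 − (1+0.0041958)^−120) = $3,649.23.
Monthly savings = $3,712.58 − $3,649.23 = $63.35.
Break-even = $1,350.00 / $63.35 = 21.31 → 22 months.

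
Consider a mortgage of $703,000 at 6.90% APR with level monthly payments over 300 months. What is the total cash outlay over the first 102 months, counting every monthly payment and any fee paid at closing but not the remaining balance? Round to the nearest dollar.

$502,238

Monthly rate = 6.9%/12 = 0.0057500; payment = 703,000 × 0.0057500 / (1 − (1+0.0057500)^−300) = $4,923.90.
Total outlay = 102 × $4,923.90 = $502,237.80.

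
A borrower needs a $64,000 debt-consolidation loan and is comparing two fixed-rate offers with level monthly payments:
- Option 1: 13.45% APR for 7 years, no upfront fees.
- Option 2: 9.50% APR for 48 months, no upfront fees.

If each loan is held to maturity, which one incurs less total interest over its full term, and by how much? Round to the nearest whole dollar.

Option 1: at 13.45% the monthly rate is 0.0112083, so the payment is 64,000 × 0.0112083 / (1 − 1.0112083^−84) = $1,180.00.
Total interest on Option 1 = 84 × $1,180.00 − $64,000 = $35,120.00.
Option 2: at 9.50% the monthly rate is 0.0079167, so the payment is 64,000 × 0.0079167 / (1 − 1.0079167^−48) = $1,607.88.
Total interest on Option 2 = 48 × $1,607.88 − $64,000 = $13,178.24.
Option 2 is lower by $21,941.76.

Option 2 by $21,942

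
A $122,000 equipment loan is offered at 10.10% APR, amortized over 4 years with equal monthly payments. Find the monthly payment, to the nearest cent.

At 10.10% the monthly rate is 0.0084167, so the payment is 122,000 × 0.0084167 / (1 − 1.0084167^−48) = $3,100.10.

$3,100.10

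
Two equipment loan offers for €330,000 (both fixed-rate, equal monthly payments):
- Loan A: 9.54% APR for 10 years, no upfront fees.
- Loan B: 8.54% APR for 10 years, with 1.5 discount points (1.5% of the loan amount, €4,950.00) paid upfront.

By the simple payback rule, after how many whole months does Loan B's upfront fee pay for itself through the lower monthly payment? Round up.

Loan A: monthly rate = 9.54%/12 = 0.0079500; payment = 330,000 × 0.0079500 / (1 − (1+0.0079500)^−120) = €4,277.35.
Loan B: at 8.54% the monthly rate is 0.0071167, so the payment is 330,000 × 0.0071167 / (1 − 1.0071167^−120) = €4,098.59.
Monthly savings = €4,277.35 − €4,098.59 = €178.76.
Break-even = €4,950.00 / €178.76 = 27.69 → 28 months.

28 months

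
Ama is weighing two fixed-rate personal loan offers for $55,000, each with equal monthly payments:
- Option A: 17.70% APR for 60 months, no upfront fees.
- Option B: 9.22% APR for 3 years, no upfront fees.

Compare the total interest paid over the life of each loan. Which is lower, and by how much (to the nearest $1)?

Option B by $20,094

Option A: monthly rate = 17.7%/12 = 0.0147500; payment = 55,000 × 0.0147500 / (1 − (1+0.0147500)^−60) = $1,387.68.
Total interest on Option A = 60 × $1,387.68 − $55,000 = $28,260.80.
Option B: at 9.22% the monthly rate is 0.0076833, so the payment is 55,000 × 0.0076833 / (1 − 1.0076833^−36) = $1,754.62.
Total interest on Option B = 36 × $1,754.62 − $55,000 = $8,166.32.
Option B is lower by $20,094.48.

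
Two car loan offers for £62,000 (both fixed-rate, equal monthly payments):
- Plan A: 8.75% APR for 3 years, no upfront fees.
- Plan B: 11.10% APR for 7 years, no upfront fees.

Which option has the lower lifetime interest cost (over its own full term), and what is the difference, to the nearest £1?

Plan A by £18,730

Plan A: at 8.75% the monthly rate is 0.0072917, so the payment is 62,000 × 0.0072917 / (1 − 1.0072917^−36) = £1,964.38.
Total interest on Plan A = 36 × £1,964.38 − £62,000 = £8,717.68.
Plan B: monthly rate = 11.1%/12 = 0.0092500; payment = 62,000 × 0.0092500 / (1 − (1+0.0092500)^−84) = £1,064.85.
Total interest on Plan B = 84 × £1,064.85 − £62,000 = £27,447.40.
Plan A is lower by £18,729.72.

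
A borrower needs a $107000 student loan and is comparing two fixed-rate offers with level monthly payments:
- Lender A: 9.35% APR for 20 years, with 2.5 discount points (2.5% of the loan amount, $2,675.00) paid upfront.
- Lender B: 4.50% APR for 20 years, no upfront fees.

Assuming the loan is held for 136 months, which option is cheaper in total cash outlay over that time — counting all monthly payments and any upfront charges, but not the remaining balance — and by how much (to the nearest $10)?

Lender A: monthly rate = 9.35%/12 = 0.0077917; payment = 107,000 × 0.0077917 / (1 − (1+0.0077917)^−240) = $986.92.
Lender B: monthly rate = 4.5%/12 = 0.0037500; payment = 107,000 × 0.0037500 / (1 − (1+0.0037500)^−240) = $676.93.
Over 136 months: Lender A costs 136 × $986.92 + $2,675.00 = $136,896.12; Lender B costs 136 × $676.93 = $92,062.48.
Lender B is cheaper by $136,896.12 − $92,062.48 = $44,833.64.

Lender B by $44,830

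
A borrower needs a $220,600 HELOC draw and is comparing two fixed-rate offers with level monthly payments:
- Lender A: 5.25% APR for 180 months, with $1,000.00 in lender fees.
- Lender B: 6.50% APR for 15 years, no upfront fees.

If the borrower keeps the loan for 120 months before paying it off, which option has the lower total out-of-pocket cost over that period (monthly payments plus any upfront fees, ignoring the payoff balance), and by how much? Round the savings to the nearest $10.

Lender A: monthly rate = 5.25%/12 = 0.0043750; payment = 220,600 × 0.0043750 / (1 − (1+0.0043750)^−180) = $1,773.35.
Lender B: monthly rate = 6.5%/12 = 0.0054167; payment = 220,600 × 0.0054167 / (1 − (1+0.0054167)^−180) = $1,921.66.
Over 120 months: Lender A costs 120 × $1,773.35 + $1,000.00 = $213,802.00; Lender B costs 120 × $1,921.66 = $230,599.20.
Lender A is cheaper by $230,599.20 − $213,802.00 = $16,797.20.

Lender A by $16,800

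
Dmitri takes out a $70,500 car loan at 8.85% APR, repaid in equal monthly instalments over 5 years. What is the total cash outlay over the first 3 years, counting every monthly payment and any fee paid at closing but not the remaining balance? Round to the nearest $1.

$52,500

Monthly rate = 8.85%/12 = 0.0073750; payment = 70,500 × 0.0073750 / (1 − (1+0.0073750)^−60) = $1,458.34.
Total outlay = 36 × $1,458.34 = $52,500.24.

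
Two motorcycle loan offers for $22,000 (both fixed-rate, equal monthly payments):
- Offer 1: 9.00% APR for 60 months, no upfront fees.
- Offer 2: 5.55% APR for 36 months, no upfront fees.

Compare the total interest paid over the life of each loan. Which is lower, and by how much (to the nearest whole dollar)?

Offer 1: monthly rate = 9%/12 = 0.0075000; payment = 22,000 × 0.0075000 / (1 − (1+0.0075000)^−60) = $456.68.
Total interest on Offer 1 = 60 × $456.68 − $22,000 = $5,400.80.
Offer 2: at 5.55% the monthly rate is 0.0046250, so the payment is 22,000 × 0.0046250 / (1 − 1.0046250^−36) = $664.81.
Total interest on Offer 2 = 36 × $664.81 − $22,000 = $1,933.16.
Offer 2 is lower by $3,467.64.

Offer 2 by $3,468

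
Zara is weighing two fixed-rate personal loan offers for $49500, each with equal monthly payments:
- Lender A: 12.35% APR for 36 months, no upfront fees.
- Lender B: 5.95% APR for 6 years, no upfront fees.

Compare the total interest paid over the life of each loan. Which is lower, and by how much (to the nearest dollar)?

Lender A: at 12.35% the monthly rate is 0.0102917, so the payment is 49,500 × 0.0102917 / (1 − 1.0102917^−36) = $1,652.40.
Total interest on Lender A = 36 × $1,652.40 − $49,500 = $9,986.40.
Lender B: monthly rate = 5.95%/12 = 0.0049583; payment = 49,500 × 0.0049583 / (1 − (1+0.0049583)^−72) = $819.19.
Total interest on Lender B = 72 × $819.19 − $49,500 = $9,481.68.
Lender B is lower by $504.72.

Lender B by $505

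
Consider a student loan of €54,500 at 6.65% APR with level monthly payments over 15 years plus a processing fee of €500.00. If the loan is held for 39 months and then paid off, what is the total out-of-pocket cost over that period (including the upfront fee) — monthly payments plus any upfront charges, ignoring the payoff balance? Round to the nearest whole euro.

€19,191

At 6.65% the monthly rate is 0.0055417, so the payment is 54,500 × 0.0055417 / (1 − 1.0055417^−180) = €479.26.
Total outlay = 39 × €479.26 + €500.00 = €19,191.14.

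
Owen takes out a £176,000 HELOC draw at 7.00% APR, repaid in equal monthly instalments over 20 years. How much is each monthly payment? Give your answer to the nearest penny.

£1,364.53

Monthly rate = 7%/12 = 0.0058333; payment = 176,000 × 0.0058333 / (1 − (1+0.0058333)^−240) = £1,364.53.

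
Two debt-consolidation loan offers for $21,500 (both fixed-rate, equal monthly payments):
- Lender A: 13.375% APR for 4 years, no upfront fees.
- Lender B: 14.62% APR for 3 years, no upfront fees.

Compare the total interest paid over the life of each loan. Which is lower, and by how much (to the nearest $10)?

Lender B by $1,190

Lender A: monthly rate = 13.375%/12 = 0.0111458; payment = 21,500 × 0.0111458 / (1 − (1+0.0111458)^−48) = $580.80.
Total interest on Lender A = 48 × $580.80 − $21,500 = $6,378.40.
Lender B: at 14.62% the monthly rate is 0.0121833, so the payment is 21,500 × 0.0121833 / (1 − 1.0121833^−36) = $741.31.
Total interest on Lender B = 36 × $741.31 − $21,500 = $5,187.16.
Lender B is lower by $1,191.24.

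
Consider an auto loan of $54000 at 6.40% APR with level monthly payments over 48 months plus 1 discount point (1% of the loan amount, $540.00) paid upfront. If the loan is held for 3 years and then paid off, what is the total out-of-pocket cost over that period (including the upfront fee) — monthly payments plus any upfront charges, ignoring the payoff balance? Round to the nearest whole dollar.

$46,552

At 6.40% the monthly rate is 0.0053333, so the payment is 54,000 × 0.0053333 / (1 − 1.0053333^−48) = $1,278.12.
Total outlay = 36 × $1,278.12 + $540.00 = $46,552.32.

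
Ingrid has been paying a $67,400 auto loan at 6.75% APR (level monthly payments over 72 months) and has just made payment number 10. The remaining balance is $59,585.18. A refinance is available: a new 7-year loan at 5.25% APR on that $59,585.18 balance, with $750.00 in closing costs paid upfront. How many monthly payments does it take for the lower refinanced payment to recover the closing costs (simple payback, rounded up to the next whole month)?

3 months

Current payment = 67,400 × 6.75%/12 / (1 − (1+0.0056250)^−72) = $1,141.03.
Refinanced payment = 59,585.18 × 0.0043750 / (1 − (1+0.0043750)^−84) = $849.19.
Monthly savings = $1,141.03 − $849.19 = $291.84.
Break-even = $750.00 / $291.84 = 2.57 → 3 months.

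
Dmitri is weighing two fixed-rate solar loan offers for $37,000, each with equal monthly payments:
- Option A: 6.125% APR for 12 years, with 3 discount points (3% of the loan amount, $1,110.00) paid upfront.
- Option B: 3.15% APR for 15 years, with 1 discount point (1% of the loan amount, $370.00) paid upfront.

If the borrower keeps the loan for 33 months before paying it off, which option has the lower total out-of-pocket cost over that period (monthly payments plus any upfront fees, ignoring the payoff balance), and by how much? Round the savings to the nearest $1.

Option B by $4,214

Option A: at 6.125% the monthly rate is 0.0051042, so the payment is 37,000 × 0.0051042 / (1 − 1.0051042^−144) = $363.46.
Option B: monthly rate = 3.15%/12 = 0.0026250; payment = 37,000 × 0.0026250 / (1 − (1+0.0026250)^−180) = $258.19.
Over 33 months: Option A costs 33 × $363.46 + $1,110.00 = $13,104.18; Option B costs 33 × $258.19 + $370.00 = $8,890.27.
Option B is cheaper by $13,104.18 − $8,890.27 = $4,213.91.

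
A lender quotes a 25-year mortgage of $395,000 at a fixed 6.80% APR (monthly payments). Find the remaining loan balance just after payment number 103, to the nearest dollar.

$324,872

With monthly rate i = 6.8%/12 = 0.0056667, the balance after k of n payments is P · [(1+i)^n − (1+i)^k] / [(1+i)^n − 1].
(1+0.0056667)^300 = 5.44774332 and (1+0.0056667)^103 = 1.78964838, so the balance is 395,000 × (5.44774332 − 1.78964838) / (5.44774332 − 1) = $324,872.05.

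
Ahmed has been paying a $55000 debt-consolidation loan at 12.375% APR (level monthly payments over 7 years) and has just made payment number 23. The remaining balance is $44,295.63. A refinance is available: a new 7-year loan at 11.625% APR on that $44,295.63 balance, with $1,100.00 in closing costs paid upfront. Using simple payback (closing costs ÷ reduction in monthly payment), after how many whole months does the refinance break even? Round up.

6 months

Current payment = 55,000 × 12.375%/12 / (1 − (1+0.0103125)^−84) = $981.96.
Refinanced payment = 44,295.63 × 0.0096875 / (1 − (1+0.0096875)^−84) = $773.08.
Monthly savings = $981.96 − $773.08 = $208.88.
Break-even = $1,100.00 / $208.88 = 5.27 → 6 months.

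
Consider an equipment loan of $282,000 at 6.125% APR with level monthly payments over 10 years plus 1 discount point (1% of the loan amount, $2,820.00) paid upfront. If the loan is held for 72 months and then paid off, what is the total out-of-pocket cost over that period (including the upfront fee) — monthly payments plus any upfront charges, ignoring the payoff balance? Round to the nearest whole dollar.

$229,513

At 6.125% the monthly rate is 0.0051042, so the payment is 282,000 × 0.0051042 / (1 − 1.0051042^−120) = $3,148.51.
Total outlay = 72 × $3,148.51 + $2,820.00 = $229,512.72.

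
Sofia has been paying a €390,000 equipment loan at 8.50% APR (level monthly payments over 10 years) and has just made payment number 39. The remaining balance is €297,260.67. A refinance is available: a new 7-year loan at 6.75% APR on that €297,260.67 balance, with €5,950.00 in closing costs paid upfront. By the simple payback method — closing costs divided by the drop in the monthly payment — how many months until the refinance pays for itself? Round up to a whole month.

Current payment = 390,000 × 8.5%/12 / (1 − (1+0.0070833)^−120) = €4,835.44.
Refinanced payment = 297,260.67 × 0.0056250 / (1 − (1+0.0056250)^−84) = €4,450.22.
Monthly savings = €4,835.44 − €4,450.22 = €385.22.
Break-even = €5,950.00 / €385.22 = 15.45 → 16 months.

16 months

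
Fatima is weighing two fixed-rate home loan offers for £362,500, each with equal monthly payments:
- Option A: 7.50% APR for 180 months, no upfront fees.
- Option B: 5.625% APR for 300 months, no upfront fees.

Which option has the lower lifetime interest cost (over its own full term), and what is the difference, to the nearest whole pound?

Option A by £71,087

Option A: monthly rate = 7.5%/12 = 0.0062500; payment = 362,500 × 0.0062500 / (1 − (1+0.0062500)^−180) = £3,360.42.
Total interest on Option A = 180 × £3,360.42 − £362,500 = £242,375.60.
Option B: monthly rate = 5.625%/12 = 0.0046875; payment = 362,500 × 0.0046875 / (1 − (1+0.0046875)^−300) = £2,253.21.
Total interest on Option B = 300 × £2,253.21 − £362,500 = £313,463.00.
Option A is lower by £71,087.40.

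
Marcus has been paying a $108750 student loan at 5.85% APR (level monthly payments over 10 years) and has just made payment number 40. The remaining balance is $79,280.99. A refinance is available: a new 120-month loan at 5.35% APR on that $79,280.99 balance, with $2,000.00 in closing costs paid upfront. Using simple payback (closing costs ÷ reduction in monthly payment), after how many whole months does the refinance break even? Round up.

6 months

Current payment = 108,750 × 5.85%/12 / (1 − (1+0.0048750)^−120) = $1,199.17.
Refinanced payment = 79,280.99 × 0.0044583 / (1 − (1+0.0044583)^−120) = $854.53.
Monthly savings = $1,199.17 − $854.53 = $344.64.
Break-even = $2,000.00 / $344.64 = 5.80 → 6 months.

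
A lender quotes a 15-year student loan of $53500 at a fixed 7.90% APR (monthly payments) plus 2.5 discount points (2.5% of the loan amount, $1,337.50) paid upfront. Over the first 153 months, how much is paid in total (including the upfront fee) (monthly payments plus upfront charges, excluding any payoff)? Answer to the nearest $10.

$79,090

Monthly rate = 7.9%/12 = 0.0065833; payment = 53,500 × 0.0065833 / (1 − (1+0.0065833)^−180) = $508.19.
Total outlay = 153 × $508.19 + $1,337.50 = $79,090.57.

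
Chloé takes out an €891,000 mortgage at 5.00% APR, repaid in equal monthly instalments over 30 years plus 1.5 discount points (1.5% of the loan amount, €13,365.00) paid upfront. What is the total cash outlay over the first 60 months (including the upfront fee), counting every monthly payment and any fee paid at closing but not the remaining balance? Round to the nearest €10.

€300,350

Monthly rate = 5%/12 = 0.0041667; payment = 891,000 × 0.0041667 / (1 − (1+0.0041667)^−360) = €4,783.08.
Total outlay = 60 × €4,783.08 + €13,365.00 = €300,349.80.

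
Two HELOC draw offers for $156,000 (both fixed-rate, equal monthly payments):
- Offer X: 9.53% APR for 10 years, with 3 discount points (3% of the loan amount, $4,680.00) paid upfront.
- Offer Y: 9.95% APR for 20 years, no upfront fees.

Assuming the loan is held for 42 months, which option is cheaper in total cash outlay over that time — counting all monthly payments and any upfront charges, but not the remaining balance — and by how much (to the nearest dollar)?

Offer X: monthly rate = 9.53%/12 = 0.0079417; payment = 156,000 × 0.0079417 / (1 − (1+0.0079417)^−120) = $2,021.17.
Offer Y: at 9.95% the monthly rate is 0.0082917, so the payment is 156,000 × 0.0082917 / (1 − 1.0082917^−240) = $1,500.27.
Over 42 months: Offer X costs 42 × $2,021.17 + $4,680.00 = $89,569.14; Offer Y costs 42 × $1,500.27 = $63,011.34.
Offer Y is cheaper by $89,569.14 − $63,011.34 = $26,557.80.

Offer Y by $26,558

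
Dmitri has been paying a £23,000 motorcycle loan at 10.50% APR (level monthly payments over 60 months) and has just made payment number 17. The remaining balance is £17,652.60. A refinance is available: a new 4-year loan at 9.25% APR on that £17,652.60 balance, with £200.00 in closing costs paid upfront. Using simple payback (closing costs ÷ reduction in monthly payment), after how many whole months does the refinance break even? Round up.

Current payment = 23,000 × 10.5%/12 / (1 − (1+0.0087500)^−60) = £494.36.
Refinanced payment = 17,652.60 × 0.0077083 / (1 − (1+0.0077083)^−48) = £441.38.
Monthly savings = £494.36 − £441.38 = £52.98.
Break-even = £200.00 / £52.98 = 3.78 → 4 months.

4 months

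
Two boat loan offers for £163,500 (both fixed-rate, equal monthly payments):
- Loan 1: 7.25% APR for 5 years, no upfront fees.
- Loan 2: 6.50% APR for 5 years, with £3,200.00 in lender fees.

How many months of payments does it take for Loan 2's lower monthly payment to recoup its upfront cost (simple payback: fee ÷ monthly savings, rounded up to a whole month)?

56 months

Loan 1: at 7.25% the monthly rate is 0.0060417, so the payment is 163,500 × 0.0060417 / (1 − 1.0060417^−60) = £3,256.82.
Loan 2: at 6.50% the monthly rate is 0.0054167, so the payment is 163,500 × 0.0054167 / (1 − 1.0054167^−60) = £3,199.07.
Monthly savings = £3,256.82 − £3,199.07 = £57.75.
Break-even = £3,200.00 / £57.75 = 55.41 → 56 months.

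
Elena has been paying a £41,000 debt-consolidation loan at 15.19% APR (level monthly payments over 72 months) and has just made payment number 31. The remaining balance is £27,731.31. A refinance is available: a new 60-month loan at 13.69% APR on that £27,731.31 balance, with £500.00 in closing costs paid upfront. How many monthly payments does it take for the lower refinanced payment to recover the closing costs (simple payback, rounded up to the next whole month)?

Current payment = 41,000 × 15.19%/12 / (1 − (1+0.0126583)^−72) = £871.18.
Refinanced payment = 27,731.31 × 0.0114083 / (1 − (1+0.0114083)^−60) = £640.81.
Monthly savings = £871.18 − £640.81 = £230.37.
Break-even = £500.00 / £230.37 = 2.17 → 3 months.

3 months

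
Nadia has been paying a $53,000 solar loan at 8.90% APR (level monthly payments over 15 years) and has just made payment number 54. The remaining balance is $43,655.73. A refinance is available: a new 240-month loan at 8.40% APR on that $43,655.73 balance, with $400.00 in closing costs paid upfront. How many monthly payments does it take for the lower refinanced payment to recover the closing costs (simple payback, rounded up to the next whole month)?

Current payment = 53,000 × 8.9%/12 / (1 − (1+0.0074167)^−180) = $534.41.
Refinanced payment = 43,655.73 × 0.0070000 / (1 − (1+0.0070000)^−240) = $376.10.
Monthly savings = $534.41 − $376.10 = $158.31.
Break-even = $400.00 / $158.31 = 2.53 → 3 months.

3 months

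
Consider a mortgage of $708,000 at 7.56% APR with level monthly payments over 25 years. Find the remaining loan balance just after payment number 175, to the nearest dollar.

With monthly rate i = 7.56%/12 = 0.0063000, the balance after k of n payments is P · [(1+i)^n − (1+i)^k] / [(1+i)^n − 1].
(1+0.0063000)^300 = 6.58024111 and (1+0.0063000)^175 = 3.00128834, so the balance is 708,000 × (6.58024111 − 3.00128834) / (6.58024111 − 1) = $454,084.06.

$454,084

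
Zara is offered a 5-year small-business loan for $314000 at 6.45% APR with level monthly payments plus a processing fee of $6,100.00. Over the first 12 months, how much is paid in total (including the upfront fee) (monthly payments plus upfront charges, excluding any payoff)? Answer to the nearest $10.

$79,740

Monthly rate = 6.45%/12 = 0.0053750; payment = 314,000 × 0.0053750 / (1 − (1+0.0053750)^−60) = $6,136.42.
Total outlay = 12 × $6,136.42 + $6,100.00 = $79,737.04.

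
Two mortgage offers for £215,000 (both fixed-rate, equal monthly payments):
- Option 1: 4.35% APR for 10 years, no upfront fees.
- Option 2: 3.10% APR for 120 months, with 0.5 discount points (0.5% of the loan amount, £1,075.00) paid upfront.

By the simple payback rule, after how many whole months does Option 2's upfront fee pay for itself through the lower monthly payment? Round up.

9 months

Option 1: monthly rate = 4.35%/12 = 0.0036250; payment = 215,000 × 0.0036250 / (1 − (1+0.0036250)^−120) = £2,212.71.
Option 2: monthly rate = 3.1%/12 = 0.0025833; payment = 215,000 × 0.0025833 / (1 − (1+0.0025833)^−120) = £2,086.00.
Monthly savings = £2,212.71 − £2,086.00 = £126.71.
Break-even = £1,075.00 / £126.71 = 8.48 → 9 months.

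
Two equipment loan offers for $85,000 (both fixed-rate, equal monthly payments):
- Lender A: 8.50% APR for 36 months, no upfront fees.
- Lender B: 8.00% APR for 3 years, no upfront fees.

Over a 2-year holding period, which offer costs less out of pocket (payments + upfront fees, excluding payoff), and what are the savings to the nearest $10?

Lender A: at 8.50% the monthly rate is 0.0070833, so the payment is 85,000 × 0.0070833 / (1 − 1.0070833^−36) = $2,683.24.
Lender B: monthly rate = 8%/12 = 0.0066667; payment = 85,000 × 0.0066667 / (1 − (1+0.0066667)^−36) = $2,663.59.
Over 24 months: Lender A costs 24 × $2,683.24 = $64,397.76; Lender B costs 24 × $2,663.59 = $63,926.16.
Lender B is cheaper by $64,397.76 − $63,926.16 = $471.60.

Lender B by $470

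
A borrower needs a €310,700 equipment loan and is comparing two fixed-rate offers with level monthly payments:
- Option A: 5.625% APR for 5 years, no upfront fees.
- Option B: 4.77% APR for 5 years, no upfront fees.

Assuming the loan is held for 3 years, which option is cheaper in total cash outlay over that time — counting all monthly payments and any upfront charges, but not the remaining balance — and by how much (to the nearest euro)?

Option A: monthly rate = 5.625%/12 = 0.0046875; payment = 310,700 × 0.0046875 / (1 − (1+0.0046875)^−60) = €5,952.67.
Option B: monthly rate = 4.77%/12 = 0.0039750; payment = 310,700 × 0.0039750 / (1 − (1+0.0039750)^−60) = €5,830.61.
Over 36 months: Option A costs 36 × €5,952.67 = €214,296.12; Option B costs 36 × €5,830.61 = €209,901.96.
Option B is cheaper by €214,296.12 − €209,901.96 = €4,394.16.

Option B by €4,394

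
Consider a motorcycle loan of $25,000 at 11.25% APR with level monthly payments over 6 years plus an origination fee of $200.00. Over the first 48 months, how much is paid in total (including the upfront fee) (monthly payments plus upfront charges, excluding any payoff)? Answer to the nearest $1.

$23,195

At 11.25% the monthly rate is 0.0093750, so the payment is 25,000 × 0.0093750 / (1 − 1.0093750^−72) = $479.06.
Total outlay = 48 × $479.06 + $200.00 = $23,194.88.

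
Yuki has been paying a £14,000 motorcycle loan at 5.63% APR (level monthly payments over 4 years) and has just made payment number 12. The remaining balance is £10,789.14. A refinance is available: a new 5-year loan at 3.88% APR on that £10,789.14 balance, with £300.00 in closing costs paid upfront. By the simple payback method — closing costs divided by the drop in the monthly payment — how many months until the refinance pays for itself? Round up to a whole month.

3 months

Current payment = 14,000 × 5.63%/12 / (1 − (1+0.0046917)^−48) = £326.42.
Refinanced payment = 10,789.14 × 0.0032333 / (1 − (1+0.0032333)^−60) = £198.11.
Monthly savings = £326.42 − £198.11 = £128.31.
Break-even = £300.00 / £128.31 = 2.34 → 3 months.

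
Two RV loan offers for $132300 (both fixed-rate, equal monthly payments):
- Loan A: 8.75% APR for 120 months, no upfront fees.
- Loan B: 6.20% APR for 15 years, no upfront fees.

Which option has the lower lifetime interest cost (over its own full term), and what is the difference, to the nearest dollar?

Loan A by $4,570

Loan A: monthly rate = 8.75%/12 = 0.0072917; payment = 132,300 × 0.0072917 / (1 − (1+0.0072917)^−120) = $1,658.07.
Total interest on Loan A = 120 × $1,658.07 − $132,300 = $66,668.40.
Loan B: monthly rate = 6.2%/12 = 0.0051667; payment = 132,300 × 0.0051667 / (1 − (1+0.0051667)^−180) = $1,130.77.
Total interest on Loan B = 180 × $1,130.77 − $132,300 = $71,238.60.
Loan A is lower by $4,570.20.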